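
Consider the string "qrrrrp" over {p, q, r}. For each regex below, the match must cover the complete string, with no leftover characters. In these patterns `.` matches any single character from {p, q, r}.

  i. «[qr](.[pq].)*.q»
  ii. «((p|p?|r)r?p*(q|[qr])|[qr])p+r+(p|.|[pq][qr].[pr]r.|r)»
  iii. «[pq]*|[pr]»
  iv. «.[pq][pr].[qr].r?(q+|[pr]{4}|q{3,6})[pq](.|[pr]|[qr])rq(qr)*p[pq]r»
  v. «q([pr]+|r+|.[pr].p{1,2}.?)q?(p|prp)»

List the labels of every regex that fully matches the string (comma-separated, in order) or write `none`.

v

i → no match — must end with "q"
ii → no match
iii → no match
iv → no match — must end with "r"
v → match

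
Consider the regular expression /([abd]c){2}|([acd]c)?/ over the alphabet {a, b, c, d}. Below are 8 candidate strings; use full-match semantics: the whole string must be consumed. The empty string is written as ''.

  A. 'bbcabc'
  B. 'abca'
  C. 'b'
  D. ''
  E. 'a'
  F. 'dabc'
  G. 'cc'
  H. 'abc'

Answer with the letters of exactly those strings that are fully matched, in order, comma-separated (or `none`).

D, G

A → no match
B → no match
C → no match
D → match
E → no match
F → no match
G → match
H → no match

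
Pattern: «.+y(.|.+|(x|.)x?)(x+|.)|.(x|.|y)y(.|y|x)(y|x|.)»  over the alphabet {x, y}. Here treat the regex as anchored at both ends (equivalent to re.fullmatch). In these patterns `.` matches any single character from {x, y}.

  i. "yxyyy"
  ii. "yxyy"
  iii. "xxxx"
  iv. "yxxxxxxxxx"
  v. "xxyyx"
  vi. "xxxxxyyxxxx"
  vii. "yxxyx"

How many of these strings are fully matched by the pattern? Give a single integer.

3

i. "yxyyy" → match
ii. "yxyy" → no match
iii. "xxxx" → no match
iv. "yxxxxxxxxx" → no match
v. "xxyyx" → match
vi. "xxxxxyyxxxx" → match
vii. "yxxyx" → no match
Total matched: 3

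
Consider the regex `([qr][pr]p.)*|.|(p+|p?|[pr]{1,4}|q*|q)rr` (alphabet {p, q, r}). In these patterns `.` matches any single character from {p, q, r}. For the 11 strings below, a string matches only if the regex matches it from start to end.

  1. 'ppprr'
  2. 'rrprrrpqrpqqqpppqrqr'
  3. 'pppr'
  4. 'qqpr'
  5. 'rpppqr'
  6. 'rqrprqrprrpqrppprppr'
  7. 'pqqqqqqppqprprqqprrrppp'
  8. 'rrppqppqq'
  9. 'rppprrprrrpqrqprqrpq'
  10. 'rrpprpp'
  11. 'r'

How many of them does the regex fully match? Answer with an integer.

2

1 → match
2 → no match
3 → no match
4 → no match
5 → no match
6 → no match
7 → no match
8 → no match
9 → no match
10 → no match
11 → match
Total matched: 2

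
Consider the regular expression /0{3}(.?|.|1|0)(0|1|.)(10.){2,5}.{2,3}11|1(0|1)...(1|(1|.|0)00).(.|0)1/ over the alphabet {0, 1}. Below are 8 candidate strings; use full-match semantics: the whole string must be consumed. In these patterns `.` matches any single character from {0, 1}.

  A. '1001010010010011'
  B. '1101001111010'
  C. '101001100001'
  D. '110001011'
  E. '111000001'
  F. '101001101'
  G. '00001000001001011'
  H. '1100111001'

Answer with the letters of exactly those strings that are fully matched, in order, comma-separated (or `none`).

D, F

A → no match
B → no match
C. '101001100001' → no match
D. '110001011' → match
E. '111000001' → no match
F. '101001101' → match
G → no match
H. '1100111001' → no match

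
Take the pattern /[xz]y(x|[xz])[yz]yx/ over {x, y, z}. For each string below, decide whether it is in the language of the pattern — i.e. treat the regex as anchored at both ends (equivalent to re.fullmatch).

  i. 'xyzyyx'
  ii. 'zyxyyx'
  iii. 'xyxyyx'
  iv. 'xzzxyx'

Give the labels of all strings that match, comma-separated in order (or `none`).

i → match
ii → match
iii → match
iv → no match

i, ii, iii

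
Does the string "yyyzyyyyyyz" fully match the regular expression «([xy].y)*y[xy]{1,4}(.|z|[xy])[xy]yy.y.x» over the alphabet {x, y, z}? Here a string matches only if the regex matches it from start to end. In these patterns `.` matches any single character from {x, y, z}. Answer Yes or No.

No

Every match must end with "x", but "yyyzyyyyyyz" does not.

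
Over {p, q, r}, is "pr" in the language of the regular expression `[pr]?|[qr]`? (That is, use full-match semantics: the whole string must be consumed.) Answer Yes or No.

No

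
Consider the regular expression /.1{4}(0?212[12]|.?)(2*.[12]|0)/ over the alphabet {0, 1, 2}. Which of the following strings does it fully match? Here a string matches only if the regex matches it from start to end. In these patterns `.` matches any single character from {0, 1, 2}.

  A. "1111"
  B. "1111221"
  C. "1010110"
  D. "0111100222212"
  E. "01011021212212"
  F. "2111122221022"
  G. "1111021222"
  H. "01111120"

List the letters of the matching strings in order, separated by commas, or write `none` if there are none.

none

A. "1111" → no match
B. "1111221" → no match
C. "1010110" → no match
D → no match
E → no match
F → no match
G. "1111021222" → no match
H. "01111120" → no match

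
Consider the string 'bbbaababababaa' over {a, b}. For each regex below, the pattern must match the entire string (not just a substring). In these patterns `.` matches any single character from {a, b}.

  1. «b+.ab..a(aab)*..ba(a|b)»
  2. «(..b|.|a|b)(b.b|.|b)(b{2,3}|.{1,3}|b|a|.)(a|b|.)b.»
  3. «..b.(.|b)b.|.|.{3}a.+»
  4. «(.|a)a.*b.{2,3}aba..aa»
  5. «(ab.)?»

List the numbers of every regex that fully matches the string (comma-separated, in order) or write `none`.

1, 3

1 → match
2 → no match
3 → match
4 → no match
5 → no match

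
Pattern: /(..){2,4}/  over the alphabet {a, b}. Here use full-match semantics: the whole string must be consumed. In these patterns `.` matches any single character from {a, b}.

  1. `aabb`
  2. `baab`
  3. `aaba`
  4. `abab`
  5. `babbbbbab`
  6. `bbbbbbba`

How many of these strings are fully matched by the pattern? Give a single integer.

5

1 → match
2 → match
3 → match
4 → match
5 → no match
6 → match
Total matched: 5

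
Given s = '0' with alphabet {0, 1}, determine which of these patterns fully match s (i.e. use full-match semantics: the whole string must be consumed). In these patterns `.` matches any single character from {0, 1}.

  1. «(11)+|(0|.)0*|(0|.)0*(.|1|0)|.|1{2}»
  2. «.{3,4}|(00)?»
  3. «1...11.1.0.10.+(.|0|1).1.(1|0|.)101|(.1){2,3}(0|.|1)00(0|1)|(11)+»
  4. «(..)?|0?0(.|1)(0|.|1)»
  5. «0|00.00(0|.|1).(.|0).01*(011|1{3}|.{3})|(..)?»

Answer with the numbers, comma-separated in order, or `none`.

1 → match
2 → no match
3 → no match
4 → no match
5 → match

1, 5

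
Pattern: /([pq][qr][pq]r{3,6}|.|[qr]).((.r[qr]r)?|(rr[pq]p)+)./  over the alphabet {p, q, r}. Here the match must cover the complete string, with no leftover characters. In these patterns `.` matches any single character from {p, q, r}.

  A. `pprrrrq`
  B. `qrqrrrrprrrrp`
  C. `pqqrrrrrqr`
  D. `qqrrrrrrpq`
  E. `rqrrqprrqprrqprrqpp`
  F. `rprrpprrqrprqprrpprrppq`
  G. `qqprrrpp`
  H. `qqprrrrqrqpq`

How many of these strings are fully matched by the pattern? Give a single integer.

A → match
B → match
C → match
D → no match
E → match
F → no match
G → match
H → no match
Total matched: 5

5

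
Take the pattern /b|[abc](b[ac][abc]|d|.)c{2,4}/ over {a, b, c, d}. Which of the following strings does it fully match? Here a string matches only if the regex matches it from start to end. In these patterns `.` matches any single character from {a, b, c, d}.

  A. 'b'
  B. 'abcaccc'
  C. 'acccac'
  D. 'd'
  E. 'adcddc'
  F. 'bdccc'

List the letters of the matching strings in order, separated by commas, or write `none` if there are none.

A, B, F

A. 'b' → match
B. 'abcaccc' → match
C. 'acccac' → no match
D. 'd' → no match
E. 'adcddc' → no match
F. 'bdccc' → match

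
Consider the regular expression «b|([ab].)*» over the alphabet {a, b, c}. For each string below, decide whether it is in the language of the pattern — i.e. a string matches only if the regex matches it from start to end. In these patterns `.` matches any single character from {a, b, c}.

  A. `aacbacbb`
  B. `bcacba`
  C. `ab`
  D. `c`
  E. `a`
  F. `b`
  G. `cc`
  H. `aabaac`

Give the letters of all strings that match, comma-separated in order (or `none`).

A → no match
B → match
C → match
D → no match
E → no match
F → match
G → no match
H → match

B, C, F, H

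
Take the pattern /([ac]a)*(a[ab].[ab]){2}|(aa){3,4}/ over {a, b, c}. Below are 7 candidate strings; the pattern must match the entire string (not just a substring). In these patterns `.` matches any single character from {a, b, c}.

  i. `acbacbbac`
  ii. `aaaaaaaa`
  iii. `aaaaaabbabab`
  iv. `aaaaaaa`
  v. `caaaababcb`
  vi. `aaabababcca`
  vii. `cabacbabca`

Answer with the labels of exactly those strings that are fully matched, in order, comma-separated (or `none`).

i → no match
ii → match
iii → match
iv → no match
v → match
vi → no match
vii → no match

ii, iii, v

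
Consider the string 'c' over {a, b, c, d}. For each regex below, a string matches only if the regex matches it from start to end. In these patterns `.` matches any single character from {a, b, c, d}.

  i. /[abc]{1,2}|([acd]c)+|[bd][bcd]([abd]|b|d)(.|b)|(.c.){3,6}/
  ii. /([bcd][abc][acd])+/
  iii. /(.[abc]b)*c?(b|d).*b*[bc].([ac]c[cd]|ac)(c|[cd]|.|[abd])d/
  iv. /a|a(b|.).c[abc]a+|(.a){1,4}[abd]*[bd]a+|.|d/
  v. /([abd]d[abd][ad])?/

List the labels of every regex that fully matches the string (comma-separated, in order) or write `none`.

i, iv

i → match
ii → no match
iii → no match — must end with 'd'
iv → match
v → no match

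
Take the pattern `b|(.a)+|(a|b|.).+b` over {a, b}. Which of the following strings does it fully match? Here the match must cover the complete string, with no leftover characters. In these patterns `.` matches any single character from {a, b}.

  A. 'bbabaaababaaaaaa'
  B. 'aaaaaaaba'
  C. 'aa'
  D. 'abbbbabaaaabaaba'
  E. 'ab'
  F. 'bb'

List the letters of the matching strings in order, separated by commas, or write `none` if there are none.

C

A → no match
B. 'aaaaaaaba' → no match
C. 'aa' → match
D → no match
E. 'ab' → no match
F. 'bb' → no match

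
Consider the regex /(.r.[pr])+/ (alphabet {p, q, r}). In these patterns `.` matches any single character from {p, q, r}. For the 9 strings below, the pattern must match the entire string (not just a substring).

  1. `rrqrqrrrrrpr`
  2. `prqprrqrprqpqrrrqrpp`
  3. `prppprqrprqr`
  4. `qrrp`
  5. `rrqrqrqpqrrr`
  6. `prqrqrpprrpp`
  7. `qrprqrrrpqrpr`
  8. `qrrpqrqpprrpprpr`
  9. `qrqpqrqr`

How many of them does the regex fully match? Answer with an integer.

1 → match
2 → match
3 → match
4 → match
5 → match
6 → match
7 → no match
8 → match
9 → match
Total matched: 8

8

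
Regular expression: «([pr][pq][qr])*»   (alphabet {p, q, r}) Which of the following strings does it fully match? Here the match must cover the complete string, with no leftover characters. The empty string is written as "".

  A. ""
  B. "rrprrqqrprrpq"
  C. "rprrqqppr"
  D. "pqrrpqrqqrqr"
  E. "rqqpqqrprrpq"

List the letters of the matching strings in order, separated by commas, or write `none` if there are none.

A → match
B → no match
C → match
D → match
E → match

A, C, D, E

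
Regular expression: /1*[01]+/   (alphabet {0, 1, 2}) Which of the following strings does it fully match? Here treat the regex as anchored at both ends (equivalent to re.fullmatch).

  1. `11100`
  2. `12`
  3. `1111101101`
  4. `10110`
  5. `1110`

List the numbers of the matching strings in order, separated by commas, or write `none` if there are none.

1 → match
2 → no match
3 → match
4 → match
5 → match

1, 3, 4, 5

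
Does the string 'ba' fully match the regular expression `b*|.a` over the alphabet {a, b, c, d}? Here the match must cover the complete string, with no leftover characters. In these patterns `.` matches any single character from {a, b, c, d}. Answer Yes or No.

Yes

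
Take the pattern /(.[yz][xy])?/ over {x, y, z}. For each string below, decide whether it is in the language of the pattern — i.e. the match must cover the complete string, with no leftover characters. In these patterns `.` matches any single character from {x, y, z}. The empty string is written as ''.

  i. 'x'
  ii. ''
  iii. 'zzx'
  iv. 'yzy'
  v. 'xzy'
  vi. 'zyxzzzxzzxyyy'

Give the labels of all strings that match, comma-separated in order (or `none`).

i → no match
ii → match
iii → match
iv → match
v → match
vi → no match

ii, iii, iv, v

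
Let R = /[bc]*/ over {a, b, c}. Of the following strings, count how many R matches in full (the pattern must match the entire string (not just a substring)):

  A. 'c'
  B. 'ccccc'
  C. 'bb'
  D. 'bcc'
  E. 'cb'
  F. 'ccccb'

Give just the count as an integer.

A → match
B → match
C → match
D → match
E → match
F → match
Total matched: 6

6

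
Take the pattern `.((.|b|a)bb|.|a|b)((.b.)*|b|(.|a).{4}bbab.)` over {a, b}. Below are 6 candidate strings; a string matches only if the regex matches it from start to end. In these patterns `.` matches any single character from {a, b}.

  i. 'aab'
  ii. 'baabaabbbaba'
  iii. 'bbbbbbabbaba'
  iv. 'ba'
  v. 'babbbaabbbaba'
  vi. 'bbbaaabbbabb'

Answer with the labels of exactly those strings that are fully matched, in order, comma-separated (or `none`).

i → match
ii → match
iii → match
iv → match
v → no match
vi → match

i, ii, iii, iv, vi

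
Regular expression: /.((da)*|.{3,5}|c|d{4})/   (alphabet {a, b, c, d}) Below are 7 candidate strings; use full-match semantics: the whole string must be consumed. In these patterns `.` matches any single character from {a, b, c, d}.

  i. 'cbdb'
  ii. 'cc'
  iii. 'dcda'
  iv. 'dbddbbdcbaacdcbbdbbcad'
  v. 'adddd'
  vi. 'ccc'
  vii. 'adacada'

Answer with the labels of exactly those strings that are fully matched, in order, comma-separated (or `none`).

i → match
ii → match
iii → match
iv → no match
v → match
vi → no match
vii → no match

i, ii, iii, v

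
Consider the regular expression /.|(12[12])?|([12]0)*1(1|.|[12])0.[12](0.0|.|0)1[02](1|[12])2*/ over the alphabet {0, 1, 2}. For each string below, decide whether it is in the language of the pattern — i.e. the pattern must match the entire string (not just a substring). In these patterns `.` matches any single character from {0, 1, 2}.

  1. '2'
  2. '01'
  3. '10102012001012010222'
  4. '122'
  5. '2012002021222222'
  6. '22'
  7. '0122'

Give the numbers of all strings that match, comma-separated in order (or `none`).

1 → match
2 → no match
3 → no match
4 → match
5 → no match
6 → no match
7 → no match

1, 4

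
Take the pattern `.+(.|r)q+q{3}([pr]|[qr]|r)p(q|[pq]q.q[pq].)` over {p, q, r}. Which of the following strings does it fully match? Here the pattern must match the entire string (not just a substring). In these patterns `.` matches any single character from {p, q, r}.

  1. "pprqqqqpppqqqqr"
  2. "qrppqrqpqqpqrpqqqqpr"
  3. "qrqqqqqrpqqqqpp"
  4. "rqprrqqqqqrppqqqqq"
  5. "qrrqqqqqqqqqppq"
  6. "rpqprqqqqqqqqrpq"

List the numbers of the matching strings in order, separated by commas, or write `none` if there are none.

1, 3, 4, 5, 6

1 → match
2 → no match
3 → match
4 → match
5 → match
6 → match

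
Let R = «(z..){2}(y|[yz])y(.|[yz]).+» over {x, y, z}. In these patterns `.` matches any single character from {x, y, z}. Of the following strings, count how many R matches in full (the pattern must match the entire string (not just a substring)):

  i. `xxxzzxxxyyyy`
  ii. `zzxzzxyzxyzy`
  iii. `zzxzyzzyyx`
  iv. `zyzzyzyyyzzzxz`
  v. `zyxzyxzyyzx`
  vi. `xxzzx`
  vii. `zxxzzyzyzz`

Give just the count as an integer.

4

i → no match — must start with `z`
ii → no match
iii → match
iv → match
v → match
vi → no match — must start with `z`
vii → match
Total matched: 4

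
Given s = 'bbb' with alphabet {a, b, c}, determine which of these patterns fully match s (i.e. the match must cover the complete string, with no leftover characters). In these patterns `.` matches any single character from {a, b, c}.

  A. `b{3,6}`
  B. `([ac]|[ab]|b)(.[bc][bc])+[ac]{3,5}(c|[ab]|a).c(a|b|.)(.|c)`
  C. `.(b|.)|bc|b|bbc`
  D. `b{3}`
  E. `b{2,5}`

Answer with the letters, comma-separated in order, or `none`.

A → match
B → no match
C → no match
D → match
E → match

A, D, E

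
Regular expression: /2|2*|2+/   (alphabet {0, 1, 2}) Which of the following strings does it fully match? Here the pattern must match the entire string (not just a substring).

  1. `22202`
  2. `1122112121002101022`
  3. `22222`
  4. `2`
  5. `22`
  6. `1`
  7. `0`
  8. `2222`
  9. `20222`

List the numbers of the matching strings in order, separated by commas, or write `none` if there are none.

3, 4, 5, 8

1. `22202` → no match
2 → no match
3. `22222` → match
4. `2` → match
5. `22` → match
6. `1` → no match
7. `0` → no match
8. `2222` → match
9. `20222` → no match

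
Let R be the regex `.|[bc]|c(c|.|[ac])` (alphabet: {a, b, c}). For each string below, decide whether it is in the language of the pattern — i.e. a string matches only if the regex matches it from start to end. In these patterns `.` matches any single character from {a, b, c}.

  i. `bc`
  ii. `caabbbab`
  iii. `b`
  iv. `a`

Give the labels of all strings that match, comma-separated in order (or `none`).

iii, iv

i → no match
ii → no match
iii → match
iv → match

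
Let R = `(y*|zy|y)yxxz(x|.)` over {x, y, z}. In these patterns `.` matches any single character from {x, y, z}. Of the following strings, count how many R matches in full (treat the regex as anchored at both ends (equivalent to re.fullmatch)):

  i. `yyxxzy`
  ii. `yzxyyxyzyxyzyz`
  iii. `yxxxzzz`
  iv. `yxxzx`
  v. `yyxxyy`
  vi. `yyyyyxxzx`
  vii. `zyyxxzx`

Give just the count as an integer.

i → match
ii → no match
iii → no match
iv → match
v → no match
vi → match
vii → match
Total matched: 4

4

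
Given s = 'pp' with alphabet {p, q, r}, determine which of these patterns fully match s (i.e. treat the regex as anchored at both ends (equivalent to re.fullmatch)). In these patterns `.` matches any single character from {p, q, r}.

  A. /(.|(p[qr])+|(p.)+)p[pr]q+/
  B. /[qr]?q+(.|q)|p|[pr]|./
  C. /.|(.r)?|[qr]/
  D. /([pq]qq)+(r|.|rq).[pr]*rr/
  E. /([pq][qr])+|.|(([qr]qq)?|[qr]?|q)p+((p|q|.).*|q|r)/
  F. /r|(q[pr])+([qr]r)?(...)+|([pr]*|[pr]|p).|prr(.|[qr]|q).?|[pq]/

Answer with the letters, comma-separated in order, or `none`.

A → no match — must end with 'q'
B → no match
C → no match
D → no match — must end with 'rr'
E → match
F → match

E, F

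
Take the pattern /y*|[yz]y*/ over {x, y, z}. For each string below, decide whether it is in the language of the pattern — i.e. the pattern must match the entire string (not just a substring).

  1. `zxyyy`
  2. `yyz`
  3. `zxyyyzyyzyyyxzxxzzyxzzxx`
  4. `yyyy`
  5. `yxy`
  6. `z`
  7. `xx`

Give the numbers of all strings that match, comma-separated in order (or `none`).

4, 6

1 → no match
2 → no match
3 → no match
4 → match
5 → no match
6 → match
7 → no match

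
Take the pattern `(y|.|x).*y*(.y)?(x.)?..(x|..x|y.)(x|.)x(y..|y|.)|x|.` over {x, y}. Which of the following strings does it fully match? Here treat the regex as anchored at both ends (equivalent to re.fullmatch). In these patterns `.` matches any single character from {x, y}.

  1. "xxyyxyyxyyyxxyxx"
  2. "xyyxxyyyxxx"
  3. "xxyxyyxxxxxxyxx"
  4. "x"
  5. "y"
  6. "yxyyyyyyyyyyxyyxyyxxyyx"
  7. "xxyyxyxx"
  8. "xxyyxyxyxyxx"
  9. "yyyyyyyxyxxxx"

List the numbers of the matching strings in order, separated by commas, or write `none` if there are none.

1 → match
2 → match
3 → match
4 → match
5 → match
6 → match
7 → match
8 → match
9 → match

1, 2, 3, 4, 5, 6, 7, 8, 9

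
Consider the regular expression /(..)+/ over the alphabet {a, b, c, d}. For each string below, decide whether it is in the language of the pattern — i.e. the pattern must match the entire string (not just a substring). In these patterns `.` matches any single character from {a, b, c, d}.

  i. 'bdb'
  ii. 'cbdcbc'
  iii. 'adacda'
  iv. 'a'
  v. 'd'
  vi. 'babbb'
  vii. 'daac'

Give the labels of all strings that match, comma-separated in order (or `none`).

i → no match
ii → match
iii → match
iv → no match
v → no match
vi → no match
vii → match

ii, iii, vii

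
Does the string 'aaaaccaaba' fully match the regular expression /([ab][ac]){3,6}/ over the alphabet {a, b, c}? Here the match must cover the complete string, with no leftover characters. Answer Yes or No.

No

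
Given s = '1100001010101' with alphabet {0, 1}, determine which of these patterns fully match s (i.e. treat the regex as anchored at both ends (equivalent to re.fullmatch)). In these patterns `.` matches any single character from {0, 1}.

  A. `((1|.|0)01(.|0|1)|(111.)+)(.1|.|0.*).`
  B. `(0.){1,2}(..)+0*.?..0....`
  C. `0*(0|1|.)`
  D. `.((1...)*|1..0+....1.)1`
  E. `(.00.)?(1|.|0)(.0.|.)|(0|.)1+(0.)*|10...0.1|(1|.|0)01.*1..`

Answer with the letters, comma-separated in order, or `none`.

D

A → no match
B → no match — must start with '0'
C → no match
D → match
E → no match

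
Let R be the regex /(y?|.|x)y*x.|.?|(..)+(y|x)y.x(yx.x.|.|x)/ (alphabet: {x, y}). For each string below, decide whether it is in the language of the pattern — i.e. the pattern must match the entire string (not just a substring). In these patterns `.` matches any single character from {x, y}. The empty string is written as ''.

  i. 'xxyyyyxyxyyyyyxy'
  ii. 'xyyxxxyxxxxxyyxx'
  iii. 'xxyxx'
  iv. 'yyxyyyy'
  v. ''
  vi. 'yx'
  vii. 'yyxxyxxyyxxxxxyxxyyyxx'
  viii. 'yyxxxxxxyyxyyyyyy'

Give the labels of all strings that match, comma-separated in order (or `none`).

v

i → no match
ii → no match
iii. 'xxyxx' → no match
iv. 'yyxyyyy' → no match
v. '' → match
vi. 'yx' → no match
vii → no match
viii → no match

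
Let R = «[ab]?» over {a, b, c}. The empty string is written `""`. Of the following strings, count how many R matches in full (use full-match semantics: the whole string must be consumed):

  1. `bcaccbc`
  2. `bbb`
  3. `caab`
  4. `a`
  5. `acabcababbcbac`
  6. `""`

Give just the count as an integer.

2

1. `bcaccbc` → no match
2. `bbb` → no match
3. `caab` → no match
4. `a` → match
5 → no match
6. `""` → match
Total matched: 2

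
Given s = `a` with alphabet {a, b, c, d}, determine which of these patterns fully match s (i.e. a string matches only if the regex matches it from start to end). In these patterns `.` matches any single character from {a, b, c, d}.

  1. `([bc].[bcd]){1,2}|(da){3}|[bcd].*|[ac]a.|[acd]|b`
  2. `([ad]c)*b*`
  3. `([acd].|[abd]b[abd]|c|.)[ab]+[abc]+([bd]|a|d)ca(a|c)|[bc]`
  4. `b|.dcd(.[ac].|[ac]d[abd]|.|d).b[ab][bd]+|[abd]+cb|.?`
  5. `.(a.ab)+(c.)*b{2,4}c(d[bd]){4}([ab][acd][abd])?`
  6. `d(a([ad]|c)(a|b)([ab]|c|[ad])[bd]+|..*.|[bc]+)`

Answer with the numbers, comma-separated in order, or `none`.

1 → match
2 → no match
3 → no match
4 → match
5 → no match
6 → no match — must start with `d`

1, 4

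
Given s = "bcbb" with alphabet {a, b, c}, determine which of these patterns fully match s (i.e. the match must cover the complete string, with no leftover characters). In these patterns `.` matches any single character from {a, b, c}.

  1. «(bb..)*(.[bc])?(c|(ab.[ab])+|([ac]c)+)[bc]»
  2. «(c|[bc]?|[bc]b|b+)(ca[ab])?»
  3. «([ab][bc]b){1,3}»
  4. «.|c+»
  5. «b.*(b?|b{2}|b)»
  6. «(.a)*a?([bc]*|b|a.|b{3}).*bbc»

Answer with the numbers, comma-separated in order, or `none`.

5

1 → no match
2 → no match
3 → no match
4 → no match
5 → match
6 → no match — must end with "bbc"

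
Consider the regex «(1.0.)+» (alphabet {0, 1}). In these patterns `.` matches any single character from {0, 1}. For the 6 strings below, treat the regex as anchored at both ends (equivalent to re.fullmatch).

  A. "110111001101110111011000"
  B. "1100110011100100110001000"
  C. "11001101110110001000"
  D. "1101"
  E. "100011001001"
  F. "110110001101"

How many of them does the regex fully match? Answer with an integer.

5

A → match
B → no match
C → match
D → match
E → match
F → match
Total matched: 5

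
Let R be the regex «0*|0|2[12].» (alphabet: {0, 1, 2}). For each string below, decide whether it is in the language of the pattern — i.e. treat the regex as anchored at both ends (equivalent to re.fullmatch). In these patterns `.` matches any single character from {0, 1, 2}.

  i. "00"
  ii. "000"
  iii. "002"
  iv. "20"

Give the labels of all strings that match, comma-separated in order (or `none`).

i → match
ii → match
iii → no match
iv → no match

i, ii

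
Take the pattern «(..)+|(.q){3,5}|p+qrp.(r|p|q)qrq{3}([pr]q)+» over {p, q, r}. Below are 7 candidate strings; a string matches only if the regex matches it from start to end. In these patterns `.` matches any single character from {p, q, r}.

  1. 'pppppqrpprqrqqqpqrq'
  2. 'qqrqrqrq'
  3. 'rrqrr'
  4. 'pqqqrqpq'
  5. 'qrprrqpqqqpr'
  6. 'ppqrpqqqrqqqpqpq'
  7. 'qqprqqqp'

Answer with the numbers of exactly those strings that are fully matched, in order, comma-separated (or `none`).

1 → match
2 → match
3 → no match
4 → match
5 → match
6 → match
7 → match

1, 2, 4, 5, 6, 7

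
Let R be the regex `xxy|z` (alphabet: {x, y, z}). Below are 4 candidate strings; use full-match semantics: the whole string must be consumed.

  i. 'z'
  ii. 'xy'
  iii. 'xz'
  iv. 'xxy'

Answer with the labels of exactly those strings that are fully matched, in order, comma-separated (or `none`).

i, iv

i → match
ii → no match
iii → no match
iv → match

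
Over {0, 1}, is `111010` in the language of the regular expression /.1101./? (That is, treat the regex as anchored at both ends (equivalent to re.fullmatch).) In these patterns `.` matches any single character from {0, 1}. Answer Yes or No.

Yes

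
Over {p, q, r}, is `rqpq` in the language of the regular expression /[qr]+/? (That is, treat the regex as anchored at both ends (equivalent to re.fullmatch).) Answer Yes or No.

No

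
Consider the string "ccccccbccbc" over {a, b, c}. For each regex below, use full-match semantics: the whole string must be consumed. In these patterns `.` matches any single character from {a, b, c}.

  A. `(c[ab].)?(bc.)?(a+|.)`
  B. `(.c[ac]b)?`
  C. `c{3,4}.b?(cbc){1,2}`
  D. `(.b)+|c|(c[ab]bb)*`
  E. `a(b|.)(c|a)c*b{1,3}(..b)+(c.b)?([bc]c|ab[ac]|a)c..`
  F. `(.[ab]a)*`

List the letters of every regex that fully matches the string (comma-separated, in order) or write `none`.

C

A → no match
B → no match
C → match
D → no match
E → no match — must start with "a"
F → no match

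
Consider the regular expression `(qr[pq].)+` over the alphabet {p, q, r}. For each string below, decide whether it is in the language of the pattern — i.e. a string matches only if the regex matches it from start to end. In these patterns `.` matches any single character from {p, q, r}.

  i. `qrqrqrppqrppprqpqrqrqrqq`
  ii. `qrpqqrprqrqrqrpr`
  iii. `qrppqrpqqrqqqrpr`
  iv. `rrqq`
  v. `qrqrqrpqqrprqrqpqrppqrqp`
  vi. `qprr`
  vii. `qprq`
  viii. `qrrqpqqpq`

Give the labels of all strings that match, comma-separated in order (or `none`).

i → no match
ii → match
iii → match
iv → no match — must start with `qr`
v → match
vi → no match — must start with `qr`
vii → no match — must start with `qr`
viii → no match

ii, iii, v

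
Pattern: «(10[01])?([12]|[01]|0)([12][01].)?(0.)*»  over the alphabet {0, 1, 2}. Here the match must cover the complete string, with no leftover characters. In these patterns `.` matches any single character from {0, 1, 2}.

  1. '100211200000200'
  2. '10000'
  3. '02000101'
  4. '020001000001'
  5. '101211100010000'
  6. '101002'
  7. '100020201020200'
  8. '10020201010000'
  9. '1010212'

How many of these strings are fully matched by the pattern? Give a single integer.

9

1 → match
2 → match
3 → match
4 → match
5 → match
6 → match
7 → match
8 → match
9 → match
Total matched: 9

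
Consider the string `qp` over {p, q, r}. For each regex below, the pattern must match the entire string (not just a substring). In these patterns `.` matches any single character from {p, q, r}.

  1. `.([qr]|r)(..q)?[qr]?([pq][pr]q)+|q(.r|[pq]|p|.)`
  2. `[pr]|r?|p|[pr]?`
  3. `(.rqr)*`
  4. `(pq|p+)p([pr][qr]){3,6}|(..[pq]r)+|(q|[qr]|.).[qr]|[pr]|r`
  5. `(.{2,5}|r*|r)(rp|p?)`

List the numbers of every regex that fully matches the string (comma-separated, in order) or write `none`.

1 → match
2 → no match
3 → no match
4 → no match
5 → match

1, 5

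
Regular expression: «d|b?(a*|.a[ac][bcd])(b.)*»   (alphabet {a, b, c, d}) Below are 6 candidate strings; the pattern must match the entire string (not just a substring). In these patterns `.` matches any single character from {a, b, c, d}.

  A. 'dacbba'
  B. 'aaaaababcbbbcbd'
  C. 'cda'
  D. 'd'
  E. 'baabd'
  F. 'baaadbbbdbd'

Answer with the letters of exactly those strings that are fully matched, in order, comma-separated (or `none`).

A → match
B → match
C → no match
D → match
E → match
F → match

A, B, D, E, F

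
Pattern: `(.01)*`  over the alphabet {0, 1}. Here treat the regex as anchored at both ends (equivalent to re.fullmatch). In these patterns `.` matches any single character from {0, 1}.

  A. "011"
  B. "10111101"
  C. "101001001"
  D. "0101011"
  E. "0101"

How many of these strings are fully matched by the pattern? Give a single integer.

1

A → no match
B → no match
C → match
D → no match
E → no match
Total matched: 1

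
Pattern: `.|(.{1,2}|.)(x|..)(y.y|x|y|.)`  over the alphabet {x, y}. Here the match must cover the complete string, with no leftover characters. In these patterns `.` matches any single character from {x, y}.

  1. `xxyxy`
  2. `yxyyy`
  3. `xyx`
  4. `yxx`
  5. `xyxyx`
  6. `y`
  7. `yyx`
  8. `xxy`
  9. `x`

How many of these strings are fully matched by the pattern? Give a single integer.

7

1 → match
2 → match
3 → no match
4 → match
5 → match
6 → match
7 → no match
8 → match
9 → match
Total matched: 7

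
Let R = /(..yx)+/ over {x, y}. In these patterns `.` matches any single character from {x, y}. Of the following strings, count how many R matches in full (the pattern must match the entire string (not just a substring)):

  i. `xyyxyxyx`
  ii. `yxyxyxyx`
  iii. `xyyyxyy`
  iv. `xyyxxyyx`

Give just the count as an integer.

3

i → match
ii → match
iii → no match — must end with `yx`
iv → match
Total matched: 3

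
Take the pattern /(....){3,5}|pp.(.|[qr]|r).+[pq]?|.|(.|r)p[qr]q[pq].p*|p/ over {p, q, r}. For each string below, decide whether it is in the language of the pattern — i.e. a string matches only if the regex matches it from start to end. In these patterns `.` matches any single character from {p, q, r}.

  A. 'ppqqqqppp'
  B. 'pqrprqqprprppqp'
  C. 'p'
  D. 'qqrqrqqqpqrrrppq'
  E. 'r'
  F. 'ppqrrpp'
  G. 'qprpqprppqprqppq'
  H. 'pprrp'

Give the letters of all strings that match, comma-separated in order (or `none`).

A, C, D, E, F, G, H

A → match
B → no match
C → match
D → match
E → match
F → match
G → match
H → match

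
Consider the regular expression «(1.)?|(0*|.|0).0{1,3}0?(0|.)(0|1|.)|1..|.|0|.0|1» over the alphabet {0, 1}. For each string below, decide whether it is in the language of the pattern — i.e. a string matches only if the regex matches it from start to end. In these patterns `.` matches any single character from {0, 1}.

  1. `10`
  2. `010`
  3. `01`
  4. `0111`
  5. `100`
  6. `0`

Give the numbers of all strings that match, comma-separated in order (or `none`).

1, 5, 6

1 → match
2 → no match
3 → no match
4 → no match
5 → match
6 → match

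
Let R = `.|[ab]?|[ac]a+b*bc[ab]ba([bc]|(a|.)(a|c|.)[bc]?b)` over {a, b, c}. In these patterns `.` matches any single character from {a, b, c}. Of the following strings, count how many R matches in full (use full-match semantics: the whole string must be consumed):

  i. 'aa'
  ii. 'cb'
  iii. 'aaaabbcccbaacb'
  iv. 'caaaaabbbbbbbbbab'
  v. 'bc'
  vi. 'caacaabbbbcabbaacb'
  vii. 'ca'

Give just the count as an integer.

i. 'aa' → no match
ii. 'cb' → no match
iii → no match
iv → no match
v. 'bc' → no match
vi → no match
vii. 'ca' → no match
Total matched: 0

0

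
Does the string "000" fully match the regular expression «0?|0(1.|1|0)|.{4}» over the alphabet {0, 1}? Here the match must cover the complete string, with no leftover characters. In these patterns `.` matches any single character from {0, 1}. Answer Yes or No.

No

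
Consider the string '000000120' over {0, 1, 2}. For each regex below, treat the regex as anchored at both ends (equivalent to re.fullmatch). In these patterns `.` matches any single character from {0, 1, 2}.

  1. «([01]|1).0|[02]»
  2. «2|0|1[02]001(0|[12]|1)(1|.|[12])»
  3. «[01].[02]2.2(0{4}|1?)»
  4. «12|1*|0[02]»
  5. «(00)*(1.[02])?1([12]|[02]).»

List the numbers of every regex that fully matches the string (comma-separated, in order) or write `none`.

5

1 → no match
2 → no match
3 → no match
4 → no match
5 → match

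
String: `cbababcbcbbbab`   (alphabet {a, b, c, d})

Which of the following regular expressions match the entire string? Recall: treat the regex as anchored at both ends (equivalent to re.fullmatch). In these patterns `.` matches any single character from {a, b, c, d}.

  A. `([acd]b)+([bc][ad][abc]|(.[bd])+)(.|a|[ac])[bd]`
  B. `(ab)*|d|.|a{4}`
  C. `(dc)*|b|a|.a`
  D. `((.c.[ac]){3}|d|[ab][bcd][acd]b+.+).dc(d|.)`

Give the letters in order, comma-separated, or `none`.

A

A → match
B → no match
C → no match
D → no match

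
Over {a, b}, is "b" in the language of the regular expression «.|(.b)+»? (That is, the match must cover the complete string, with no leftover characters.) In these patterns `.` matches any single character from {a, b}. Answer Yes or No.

Yes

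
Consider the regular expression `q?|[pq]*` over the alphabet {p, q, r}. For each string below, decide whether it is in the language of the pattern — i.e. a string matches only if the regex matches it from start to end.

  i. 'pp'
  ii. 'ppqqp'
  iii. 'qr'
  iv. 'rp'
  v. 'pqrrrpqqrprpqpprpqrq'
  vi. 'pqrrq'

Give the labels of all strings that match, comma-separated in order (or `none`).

i → match
ii → match
iii → no match
iv → no match
v → no match
vi → no match

i, ii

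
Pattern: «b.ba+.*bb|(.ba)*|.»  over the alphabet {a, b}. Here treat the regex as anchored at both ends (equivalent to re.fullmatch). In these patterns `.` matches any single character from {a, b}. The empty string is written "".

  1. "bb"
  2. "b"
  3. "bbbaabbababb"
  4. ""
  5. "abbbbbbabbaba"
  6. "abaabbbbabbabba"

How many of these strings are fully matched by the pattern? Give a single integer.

3

1 → no match
2 → match
3 → match
4 → match
5 → no match
6 → no match
Total matched: 3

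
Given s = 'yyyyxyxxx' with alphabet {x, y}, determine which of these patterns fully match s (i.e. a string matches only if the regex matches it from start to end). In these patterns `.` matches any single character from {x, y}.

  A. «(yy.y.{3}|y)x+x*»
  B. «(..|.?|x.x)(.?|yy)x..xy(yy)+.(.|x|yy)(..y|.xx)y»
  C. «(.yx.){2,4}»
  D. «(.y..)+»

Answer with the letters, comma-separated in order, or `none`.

A → match
B → no match — must end with 'y'
C → no match
D → no match

A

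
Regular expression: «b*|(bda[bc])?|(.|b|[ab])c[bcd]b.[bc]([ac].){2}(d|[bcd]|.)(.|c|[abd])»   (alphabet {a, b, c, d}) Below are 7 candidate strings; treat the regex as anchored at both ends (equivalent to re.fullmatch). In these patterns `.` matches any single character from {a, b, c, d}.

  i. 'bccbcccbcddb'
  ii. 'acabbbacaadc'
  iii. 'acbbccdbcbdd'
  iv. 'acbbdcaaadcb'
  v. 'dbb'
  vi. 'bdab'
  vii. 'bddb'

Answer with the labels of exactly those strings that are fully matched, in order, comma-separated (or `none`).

i, iv, vi

i → match
ii → no match
iii → no match
iv → match
v → no match
vi → match
vii → no match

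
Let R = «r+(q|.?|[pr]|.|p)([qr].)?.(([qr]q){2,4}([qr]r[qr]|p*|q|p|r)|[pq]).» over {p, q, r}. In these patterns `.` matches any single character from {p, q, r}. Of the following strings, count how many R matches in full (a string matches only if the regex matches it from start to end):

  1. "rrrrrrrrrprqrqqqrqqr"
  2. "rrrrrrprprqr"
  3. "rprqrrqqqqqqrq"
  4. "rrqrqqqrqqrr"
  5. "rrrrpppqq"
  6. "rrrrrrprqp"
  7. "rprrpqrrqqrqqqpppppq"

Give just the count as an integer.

3

1 → match
2 → match
3 → no match
4 → no match
5 → no match
6 → match
7 → no match
Total matched: 3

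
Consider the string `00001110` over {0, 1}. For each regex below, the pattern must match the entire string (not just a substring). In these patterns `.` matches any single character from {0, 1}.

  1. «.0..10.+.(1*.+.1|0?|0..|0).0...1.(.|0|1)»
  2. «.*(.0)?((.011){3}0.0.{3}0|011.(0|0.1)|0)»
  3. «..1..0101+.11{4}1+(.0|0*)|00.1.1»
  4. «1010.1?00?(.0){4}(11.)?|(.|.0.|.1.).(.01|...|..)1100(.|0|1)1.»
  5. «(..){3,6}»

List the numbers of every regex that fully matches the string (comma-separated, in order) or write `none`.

1 → no match
2 → match
3 → no match
4 → no match
5 → match

2, 5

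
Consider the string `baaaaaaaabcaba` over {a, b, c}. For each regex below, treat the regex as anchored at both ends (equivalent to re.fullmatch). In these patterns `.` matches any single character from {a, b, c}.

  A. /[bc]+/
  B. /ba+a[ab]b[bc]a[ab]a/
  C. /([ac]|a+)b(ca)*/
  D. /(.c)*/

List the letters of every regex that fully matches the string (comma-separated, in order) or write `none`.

A → no match
B → match
C → no match
D → no match

B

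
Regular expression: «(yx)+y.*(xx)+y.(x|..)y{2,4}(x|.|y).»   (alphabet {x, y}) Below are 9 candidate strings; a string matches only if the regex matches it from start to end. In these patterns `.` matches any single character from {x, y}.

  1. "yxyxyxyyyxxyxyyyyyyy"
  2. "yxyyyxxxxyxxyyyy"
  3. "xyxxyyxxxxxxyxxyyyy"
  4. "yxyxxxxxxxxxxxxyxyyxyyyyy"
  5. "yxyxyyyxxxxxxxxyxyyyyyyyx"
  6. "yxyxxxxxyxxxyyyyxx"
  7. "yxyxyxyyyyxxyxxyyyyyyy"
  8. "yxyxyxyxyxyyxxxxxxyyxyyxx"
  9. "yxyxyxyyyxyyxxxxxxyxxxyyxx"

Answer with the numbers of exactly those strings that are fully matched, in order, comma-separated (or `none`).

1, 2, 5, 6, 7, 8, 9

1 → match
2 → match
3 → no match — must start with "yx"
4 → no match
5 → match
6 → match
7 → match
8 → match
9 → match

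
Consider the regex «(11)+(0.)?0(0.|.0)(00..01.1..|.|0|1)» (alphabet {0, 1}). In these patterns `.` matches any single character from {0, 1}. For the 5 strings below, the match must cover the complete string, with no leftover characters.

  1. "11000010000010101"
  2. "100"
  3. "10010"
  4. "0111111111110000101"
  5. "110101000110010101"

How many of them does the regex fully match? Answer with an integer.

1

1 → match
2. "100" → no match — must start with "11"
3. "10010" → no match — must start with "11"
4 → no match — must start with "11"
5 → no match
Total matched: 1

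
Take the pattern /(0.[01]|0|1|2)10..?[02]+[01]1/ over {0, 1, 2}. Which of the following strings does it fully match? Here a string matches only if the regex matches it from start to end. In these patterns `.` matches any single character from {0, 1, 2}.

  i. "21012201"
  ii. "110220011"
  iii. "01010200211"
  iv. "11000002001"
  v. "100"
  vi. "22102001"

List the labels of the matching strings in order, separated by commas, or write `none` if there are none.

i, ii, iii, iv

i → match
ii → match
iii → match
iv → match
v → no match — must end with "1"
vi → no match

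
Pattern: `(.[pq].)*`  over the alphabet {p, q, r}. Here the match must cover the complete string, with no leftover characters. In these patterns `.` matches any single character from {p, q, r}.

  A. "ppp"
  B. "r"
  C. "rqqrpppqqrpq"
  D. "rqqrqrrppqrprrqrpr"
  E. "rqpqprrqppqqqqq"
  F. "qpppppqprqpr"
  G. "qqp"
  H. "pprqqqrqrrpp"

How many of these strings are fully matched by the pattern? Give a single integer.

A → match
B → no match
C → match
D → no match
E → match
F → match
G → match
H → match
Total matched: 6

6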